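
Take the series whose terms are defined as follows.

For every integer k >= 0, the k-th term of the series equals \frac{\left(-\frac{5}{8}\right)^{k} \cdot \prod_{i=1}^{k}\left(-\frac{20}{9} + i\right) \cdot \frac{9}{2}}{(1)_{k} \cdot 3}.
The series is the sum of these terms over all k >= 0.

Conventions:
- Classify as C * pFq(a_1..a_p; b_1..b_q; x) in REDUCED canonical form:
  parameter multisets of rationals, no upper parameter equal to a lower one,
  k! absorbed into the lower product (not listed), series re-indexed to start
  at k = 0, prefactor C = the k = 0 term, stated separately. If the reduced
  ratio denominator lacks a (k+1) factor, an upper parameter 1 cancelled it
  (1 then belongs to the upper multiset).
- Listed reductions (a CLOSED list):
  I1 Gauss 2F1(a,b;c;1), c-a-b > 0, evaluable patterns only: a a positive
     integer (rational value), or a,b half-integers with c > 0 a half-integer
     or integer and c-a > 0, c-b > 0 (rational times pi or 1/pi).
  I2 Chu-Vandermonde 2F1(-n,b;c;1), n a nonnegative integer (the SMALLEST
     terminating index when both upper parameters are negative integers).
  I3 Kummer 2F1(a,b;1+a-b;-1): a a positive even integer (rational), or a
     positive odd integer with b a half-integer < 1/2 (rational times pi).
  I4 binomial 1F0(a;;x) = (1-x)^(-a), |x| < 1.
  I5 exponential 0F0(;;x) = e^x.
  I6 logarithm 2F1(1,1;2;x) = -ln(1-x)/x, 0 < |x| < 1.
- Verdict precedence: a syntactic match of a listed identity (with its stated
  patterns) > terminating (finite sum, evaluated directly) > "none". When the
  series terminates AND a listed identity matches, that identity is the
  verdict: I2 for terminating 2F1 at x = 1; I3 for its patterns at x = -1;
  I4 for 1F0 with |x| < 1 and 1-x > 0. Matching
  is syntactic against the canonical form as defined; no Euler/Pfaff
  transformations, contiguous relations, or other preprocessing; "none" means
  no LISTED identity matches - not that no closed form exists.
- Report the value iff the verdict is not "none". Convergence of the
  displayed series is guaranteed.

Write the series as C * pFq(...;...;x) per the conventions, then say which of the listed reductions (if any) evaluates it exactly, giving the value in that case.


Reduced: x = -\frac{5}{8}, 1F0, upper = {-\frac{11}{9}}, lower = {-}, C = \frac{3}{2}. Verdict: this is binomial (I4) (the 1F0 binomial series: exponent 11/9, x = -\frac{5}{8}). Hence: \frac{3}{2} \cdot \left(\frac{13}{8}\right)^{\frac{11}{9}}.

First insight: x = -\frac{5}{8} and the running product (C = 3/2) telescopes to a rising factorial.
Consecutive-term ratio: r(k) = -\frac{5}{8} * (k-\frac{11}{9}) / [(k+1)] - poly over poly, x = -\frac{5}{8} from leading terms; C = \frac{3}{2} at k = 0.


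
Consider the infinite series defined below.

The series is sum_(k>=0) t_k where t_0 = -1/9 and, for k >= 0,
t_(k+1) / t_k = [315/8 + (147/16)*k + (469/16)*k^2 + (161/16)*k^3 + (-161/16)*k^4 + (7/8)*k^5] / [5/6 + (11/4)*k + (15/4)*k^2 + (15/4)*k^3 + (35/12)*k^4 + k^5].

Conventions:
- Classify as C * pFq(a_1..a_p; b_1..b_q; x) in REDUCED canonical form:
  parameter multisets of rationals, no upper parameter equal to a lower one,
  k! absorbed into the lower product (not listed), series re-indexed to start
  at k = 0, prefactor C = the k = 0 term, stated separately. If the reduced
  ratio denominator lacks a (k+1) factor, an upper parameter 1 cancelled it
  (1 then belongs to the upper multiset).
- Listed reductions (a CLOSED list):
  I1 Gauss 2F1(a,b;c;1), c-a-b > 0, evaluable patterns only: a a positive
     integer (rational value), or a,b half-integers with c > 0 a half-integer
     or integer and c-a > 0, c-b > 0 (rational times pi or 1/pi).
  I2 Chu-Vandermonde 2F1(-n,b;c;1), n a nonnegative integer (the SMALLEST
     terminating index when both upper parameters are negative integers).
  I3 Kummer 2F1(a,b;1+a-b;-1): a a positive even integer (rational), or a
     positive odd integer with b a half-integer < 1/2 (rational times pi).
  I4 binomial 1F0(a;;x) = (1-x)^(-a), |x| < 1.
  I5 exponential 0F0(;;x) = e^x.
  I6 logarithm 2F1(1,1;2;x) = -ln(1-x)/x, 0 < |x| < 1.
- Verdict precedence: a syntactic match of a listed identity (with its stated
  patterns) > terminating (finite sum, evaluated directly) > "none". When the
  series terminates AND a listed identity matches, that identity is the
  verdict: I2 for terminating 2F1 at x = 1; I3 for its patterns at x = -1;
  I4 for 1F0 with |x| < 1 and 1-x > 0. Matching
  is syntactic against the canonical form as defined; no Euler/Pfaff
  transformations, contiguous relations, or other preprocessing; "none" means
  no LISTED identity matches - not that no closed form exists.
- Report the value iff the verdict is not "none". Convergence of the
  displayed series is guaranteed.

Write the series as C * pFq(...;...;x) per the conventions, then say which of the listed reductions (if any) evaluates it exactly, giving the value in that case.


Classification (C = -1/9): 3F2 with upper {-10, -3, 3/2}, lower {2/3, 5/4}, argument x = 7/8. Verdict: terminating. With -3 upstairs the series is a 4-term polynomial sum; evaluated term by term. Hence: -441013/7488.

Key step: t_0 = -1/9 here, and the ratio is unreduced: k^2 + 1 divides both sides (C = -1/9, x = 7/8).
Adjacent-term ratio: r(k) = (7/8) * (k-10) (k-3) (k+3/2) / [(k+2/3) (k+5/4) (k+1)] - rational in k, leading ratio (7/8); with t_0 = -1/9, classification follows.


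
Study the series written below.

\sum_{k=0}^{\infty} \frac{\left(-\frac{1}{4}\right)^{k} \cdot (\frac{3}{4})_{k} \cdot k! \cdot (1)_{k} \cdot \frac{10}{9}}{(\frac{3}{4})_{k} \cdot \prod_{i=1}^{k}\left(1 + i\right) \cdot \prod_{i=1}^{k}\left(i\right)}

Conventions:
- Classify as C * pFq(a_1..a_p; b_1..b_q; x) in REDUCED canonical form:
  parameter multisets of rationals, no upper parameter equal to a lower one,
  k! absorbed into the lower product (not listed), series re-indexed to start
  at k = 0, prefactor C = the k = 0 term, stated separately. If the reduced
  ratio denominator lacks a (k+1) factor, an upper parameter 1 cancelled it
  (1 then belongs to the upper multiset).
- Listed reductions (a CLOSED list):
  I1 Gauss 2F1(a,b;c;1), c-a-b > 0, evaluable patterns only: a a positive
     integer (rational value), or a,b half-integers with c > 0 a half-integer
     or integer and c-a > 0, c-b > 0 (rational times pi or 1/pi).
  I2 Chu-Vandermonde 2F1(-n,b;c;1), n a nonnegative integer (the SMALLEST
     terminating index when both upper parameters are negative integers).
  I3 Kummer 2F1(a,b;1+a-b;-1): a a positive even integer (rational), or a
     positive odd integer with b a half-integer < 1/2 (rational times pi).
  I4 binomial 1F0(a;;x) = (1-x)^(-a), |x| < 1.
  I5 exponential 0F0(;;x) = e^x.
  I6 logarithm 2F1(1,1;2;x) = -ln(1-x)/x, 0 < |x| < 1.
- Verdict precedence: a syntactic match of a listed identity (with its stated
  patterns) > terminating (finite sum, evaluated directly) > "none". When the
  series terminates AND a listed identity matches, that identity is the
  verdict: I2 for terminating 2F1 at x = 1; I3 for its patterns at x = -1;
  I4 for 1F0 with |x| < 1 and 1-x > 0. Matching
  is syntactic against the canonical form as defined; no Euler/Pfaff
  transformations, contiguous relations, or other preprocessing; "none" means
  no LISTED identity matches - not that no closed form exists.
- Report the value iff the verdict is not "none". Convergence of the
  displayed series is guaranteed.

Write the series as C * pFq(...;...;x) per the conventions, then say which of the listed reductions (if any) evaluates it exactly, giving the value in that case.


Reduced: x = -\frac{1}{4}, 2F1, upper = {1, 1}, lower = {2}, C = \frac{10}{9}. Verdict at x = -\frac{1}{4}: logarithm (I6) matches (the logarithm: parameters (1,1;2), x = -\frac{1}{4}). Its exact value is \frac{40}{9} \cdot \ln\left(\frac{5}{4}\right).

Key step: t_0 = \frac{10}{9} here, and the factorial ratio (C = 10/9, x = -1/4) (k+a-1)!/(a-1)! is a rising factorial (a)_k.
Consecutive-term ratio: r(k) = -\frac{1}{4} * (k+1) (k+1) / [(k+2) (k+1)] - poly over poly, x = -\frac{1}{4} from leading terms; C = \frac{10}{9} at k = 0.


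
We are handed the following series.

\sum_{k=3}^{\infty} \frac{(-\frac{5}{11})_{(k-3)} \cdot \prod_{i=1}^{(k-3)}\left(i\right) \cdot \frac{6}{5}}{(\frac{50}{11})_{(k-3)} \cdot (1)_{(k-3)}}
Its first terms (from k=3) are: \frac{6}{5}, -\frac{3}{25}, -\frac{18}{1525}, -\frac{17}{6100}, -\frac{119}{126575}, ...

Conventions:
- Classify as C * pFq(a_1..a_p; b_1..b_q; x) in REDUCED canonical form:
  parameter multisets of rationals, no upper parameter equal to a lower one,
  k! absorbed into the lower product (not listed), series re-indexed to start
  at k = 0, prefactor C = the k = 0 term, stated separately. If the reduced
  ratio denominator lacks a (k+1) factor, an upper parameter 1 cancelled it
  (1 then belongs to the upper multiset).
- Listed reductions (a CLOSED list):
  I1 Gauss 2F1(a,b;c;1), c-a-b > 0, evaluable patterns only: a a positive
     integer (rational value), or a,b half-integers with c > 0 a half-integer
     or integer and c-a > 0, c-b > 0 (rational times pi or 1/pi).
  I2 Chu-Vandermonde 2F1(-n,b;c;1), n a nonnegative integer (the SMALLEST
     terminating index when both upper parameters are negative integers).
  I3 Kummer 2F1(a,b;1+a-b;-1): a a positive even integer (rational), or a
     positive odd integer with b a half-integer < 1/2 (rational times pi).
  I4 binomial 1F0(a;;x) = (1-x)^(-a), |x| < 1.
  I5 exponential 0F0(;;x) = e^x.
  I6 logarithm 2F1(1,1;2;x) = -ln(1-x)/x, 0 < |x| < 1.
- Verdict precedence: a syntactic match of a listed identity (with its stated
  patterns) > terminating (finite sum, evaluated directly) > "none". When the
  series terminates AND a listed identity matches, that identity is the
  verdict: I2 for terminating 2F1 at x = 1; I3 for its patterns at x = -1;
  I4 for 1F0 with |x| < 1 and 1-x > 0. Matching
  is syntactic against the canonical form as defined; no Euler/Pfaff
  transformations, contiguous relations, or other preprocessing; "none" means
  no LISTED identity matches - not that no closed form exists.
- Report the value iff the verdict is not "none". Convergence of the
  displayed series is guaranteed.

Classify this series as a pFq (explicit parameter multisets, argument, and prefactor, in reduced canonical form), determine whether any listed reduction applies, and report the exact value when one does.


Prefactor \frac{6}{5}, argument 1: 2F1 with upper {-\frac{5}{11}, 1} over lower {\frac{50}{11}}. Verdict: Gauss's theorem (I1) fires (x = 1: the Gamma ratio telescopes since c-a-b = 4 > 0 and a = 1 in Z>0). Its exact value is \frac{117}{110}.

Key observation: from the first term \frac{6}{5}: the running product (C = 6/5) telescopes to a rising factorial.
Step ratio: r(k) = 1 * (k-\frac{5}{11}) (k+1) / [(k+\frac{50}{11}) (k+1)] - poly over poly, x = 1 from leading terms; C = \frac{6}{5} at k = 0.


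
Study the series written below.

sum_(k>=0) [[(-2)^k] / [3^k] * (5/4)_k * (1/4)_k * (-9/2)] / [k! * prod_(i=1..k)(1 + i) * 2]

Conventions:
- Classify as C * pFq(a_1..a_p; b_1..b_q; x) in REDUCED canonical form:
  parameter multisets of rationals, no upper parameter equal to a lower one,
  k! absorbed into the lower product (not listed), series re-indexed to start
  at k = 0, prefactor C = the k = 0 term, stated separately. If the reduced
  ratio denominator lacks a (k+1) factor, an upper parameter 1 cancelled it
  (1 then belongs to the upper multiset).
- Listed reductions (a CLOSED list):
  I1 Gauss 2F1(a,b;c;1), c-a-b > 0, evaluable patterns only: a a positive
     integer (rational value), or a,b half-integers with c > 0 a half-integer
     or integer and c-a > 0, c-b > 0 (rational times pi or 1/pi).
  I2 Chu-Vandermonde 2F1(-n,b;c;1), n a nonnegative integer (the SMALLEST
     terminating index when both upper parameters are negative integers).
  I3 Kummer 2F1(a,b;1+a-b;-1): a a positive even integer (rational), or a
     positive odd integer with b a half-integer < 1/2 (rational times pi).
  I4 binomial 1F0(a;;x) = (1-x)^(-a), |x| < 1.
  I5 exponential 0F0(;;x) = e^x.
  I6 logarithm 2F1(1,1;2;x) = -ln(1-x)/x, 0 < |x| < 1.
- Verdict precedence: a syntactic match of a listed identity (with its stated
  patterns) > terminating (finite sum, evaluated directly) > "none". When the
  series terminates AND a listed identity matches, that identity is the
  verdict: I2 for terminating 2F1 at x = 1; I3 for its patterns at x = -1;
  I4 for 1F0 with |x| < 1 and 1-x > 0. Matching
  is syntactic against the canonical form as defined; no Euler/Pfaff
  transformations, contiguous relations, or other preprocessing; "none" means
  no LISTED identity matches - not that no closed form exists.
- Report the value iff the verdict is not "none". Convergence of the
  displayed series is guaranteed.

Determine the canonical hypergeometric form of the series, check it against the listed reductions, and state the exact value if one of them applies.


Classification (C = -9/4): 2F1 with upper {1/4, 5/4}, lower {2}, argument x = -2/3. Verdict: none. A 2F1 with upper {1/4, 5/4} fits none of I1-I6 at x = -2/3; the sum runs forever.

The tell: t_0 = -9/4 here, and the constant factors (C = -9/4, x = -2/3) combine into one prefactor.
Term ratio: r(k) = (-2/3) * (k+1/4) (k+5/4) / [(k+2) (k+1)] - rational in k. x = (-2/3); t_0 = -9/4; negate the roots.


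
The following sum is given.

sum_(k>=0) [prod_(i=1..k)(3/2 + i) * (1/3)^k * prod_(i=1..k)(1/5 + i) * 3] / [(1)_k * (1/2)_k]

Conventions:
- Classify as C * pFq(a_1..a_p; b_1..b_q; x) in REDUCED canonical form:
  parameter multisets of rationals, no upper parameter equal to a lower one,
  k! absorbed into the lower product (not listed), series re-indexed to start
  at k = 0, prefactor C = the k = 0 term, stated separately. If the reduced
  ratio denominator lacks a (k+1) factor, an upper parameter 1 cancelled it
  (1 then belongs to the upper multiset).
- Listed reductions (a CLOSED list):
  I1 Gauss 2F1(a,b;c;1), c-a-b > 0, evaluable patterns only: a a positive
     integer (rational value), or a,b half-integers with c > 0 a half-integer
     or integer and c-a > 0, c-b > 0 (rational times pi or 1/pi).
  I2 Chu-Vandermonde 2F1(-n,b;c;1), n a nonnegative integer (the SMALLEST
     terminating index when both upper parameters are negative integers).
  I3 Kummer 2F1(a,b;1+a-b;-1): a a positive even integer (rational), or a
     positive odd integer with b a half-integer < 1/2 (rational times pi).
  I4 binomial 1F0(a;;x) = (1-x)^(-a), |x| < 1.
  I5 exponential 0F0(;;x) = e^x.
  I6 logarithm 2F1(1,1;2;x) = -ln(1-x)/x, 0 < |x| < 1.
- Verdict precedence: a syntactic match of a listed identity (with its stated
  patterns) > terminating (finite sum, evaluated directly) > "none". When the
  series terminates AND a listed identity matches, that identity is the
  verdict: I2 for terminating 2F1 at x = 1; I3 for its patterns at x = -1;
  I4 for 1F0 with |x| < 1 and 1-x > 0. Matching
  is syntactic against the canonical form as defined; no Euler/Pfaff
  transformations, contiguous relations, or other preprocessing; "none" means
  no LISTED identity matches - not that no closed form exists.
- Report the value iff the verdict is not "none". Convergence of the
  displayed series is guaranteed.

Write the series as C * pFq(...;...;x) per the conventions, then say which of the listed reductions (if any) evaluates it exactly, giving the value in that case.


Structural cue: x = (1/3) and (1)_k (C = 3, x = 1/3) is k! itself.
Adjacent-term ratio: r(k) = (1/3) * (k+6/5) (k+5/2) / [(k+1/2) (k+1)] - rational in k. x = (1/3); t_0 = 3; negate the roots.

Classification (C = 3): 2F1 with upper {6/5, 5/2}, lower {1/2}, argument x = 1/3. Verdict: none. Every listed pattern misses the 2F1 form at 1/3, upper {6/5, 5/2}.


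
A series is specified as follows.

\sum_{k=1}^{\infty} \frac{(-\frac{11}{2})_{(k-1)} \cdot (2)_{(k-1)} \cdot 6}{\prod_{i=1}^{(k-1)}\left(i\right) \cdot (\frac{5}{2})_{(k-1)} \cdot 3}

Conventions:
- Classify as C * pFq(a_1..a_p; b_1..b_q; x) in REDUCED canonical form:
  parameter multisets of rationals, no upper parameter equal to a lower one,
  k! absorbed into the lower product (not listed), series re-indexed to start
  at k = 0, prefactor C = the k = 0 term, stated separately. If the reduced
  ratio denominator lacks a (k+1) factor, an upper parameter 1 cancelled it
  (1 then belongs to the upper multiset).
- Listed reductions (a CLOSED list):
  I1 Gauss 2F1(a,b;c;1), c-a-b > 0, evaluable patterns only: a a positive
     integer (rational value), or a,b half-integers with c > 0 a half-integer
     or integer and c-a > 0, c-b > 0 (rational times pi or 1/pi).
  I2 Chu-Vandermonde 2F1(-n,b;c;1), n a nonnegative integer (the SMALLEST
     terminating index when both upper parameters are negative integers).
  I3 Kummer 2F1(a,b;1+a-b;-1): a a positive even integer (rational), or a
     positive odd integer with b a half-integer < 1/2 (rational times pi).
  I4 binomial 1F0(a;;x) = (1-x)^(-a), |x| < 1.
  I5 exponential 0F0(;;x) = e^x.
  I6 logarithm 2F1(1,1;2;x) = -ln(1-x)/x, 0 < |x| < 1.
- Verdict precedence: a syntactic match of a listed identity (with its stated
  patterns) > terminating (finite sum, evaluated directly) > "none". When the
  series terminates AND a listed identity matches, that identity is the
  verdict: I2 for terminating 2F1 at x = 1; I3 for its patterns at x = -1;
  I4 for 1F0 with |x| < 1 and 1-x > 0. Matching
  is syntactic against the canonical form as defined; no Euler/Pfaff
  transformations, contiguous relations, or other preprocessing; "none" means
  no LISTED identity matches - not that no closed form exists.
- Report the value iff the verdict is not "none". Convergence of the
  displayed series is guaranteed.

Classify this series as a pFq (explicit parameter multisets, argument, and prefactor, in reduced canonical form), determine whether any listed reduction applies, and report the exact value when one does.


The series (x = 1) is 2F1: upper {-\frac{11}{2}, 2}, lower {\frac{5}{2}}, prefactor 2. Verdict: the Gauss summation I1 matches (x = 1: the Gamma ratio telescopes since c-a-b = 6 > 0 and a = 2 in Z>0). Hence: \frac{1}{28}.

Key observation: from the first term 2: the product of the first k integers (C = 2) is k!.
Term ratio: r(k) = 1 * (k-\frac{11}{2}) (k+2) / [(k+\frac{5}{2}) (k+1)] - poly over poly, x = 1 from leading terms; C = 2 at k = 0.


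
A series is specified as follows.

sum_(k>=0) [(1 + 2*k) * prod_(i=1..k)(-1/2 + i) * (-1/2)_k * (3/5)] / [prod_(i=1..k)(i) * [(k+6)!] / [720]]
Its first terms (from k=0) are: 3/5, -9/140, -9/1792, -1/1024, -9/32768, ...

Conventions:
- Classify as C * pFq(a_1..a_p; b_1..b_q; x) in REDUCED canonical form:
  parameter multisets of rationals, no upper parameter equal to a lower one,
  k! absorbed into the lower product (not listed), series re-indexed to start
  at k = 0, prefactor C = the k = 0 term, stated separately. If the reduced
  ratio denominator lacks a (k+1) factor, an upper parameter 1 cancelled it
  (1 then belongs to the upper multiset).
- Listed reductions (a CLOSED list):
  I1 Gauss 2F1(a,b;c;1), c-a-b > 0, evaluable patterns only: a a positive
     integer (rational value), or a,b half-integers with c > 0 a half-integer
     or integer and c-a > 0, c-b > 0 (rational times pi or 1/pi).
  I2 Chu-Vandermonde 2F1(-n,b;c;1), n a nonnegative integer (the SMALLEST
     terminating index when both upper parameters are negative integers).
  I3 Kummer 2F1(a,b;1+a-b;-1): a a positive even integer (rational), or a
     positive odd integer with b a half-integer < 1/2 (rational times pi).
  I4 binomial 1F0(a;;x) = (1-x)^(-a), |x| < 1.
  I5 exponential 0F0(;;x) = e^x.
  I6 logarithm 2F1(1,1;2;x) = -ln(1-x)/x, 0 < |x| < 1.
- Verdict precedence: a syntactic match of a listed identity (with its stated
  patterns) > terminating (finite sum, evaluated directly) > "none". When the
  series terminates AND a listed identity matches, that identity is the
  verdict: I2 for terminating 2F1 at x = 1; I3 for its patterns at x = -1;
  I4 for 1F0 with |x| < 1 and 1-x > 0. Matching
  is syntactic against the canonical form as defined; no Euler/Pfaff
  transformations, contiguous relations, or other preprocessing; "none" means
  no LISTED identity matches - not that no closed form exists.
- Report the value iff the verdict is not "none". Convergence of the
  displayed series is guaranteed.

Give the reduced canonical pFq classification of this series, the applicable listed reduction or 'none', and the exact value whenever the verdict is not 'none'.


With C = 3/5: the canonical form is 2F1(-1/2, 3/2; 7; 1). Verdict: Gauss's theorem I1 (half-integer case) fires (x = 1; upper {-1/2, 3/2} half-integers, c = 7 in the evaluable pattern). Hence: (524288/315315) / pi.

First insight: t_0 = 3/5 here, and the (2k+1) factor (C = 3/5, x = 1) shifts (1/2)_k to (3/2)_k.
Consecutive-term ratio: r(k) = 1 * (k-1/2) (k+3/2) / [(k+7) (k+1)] - poly over poly, x = 1 from leading terms; C = 3/5 at k = 0.


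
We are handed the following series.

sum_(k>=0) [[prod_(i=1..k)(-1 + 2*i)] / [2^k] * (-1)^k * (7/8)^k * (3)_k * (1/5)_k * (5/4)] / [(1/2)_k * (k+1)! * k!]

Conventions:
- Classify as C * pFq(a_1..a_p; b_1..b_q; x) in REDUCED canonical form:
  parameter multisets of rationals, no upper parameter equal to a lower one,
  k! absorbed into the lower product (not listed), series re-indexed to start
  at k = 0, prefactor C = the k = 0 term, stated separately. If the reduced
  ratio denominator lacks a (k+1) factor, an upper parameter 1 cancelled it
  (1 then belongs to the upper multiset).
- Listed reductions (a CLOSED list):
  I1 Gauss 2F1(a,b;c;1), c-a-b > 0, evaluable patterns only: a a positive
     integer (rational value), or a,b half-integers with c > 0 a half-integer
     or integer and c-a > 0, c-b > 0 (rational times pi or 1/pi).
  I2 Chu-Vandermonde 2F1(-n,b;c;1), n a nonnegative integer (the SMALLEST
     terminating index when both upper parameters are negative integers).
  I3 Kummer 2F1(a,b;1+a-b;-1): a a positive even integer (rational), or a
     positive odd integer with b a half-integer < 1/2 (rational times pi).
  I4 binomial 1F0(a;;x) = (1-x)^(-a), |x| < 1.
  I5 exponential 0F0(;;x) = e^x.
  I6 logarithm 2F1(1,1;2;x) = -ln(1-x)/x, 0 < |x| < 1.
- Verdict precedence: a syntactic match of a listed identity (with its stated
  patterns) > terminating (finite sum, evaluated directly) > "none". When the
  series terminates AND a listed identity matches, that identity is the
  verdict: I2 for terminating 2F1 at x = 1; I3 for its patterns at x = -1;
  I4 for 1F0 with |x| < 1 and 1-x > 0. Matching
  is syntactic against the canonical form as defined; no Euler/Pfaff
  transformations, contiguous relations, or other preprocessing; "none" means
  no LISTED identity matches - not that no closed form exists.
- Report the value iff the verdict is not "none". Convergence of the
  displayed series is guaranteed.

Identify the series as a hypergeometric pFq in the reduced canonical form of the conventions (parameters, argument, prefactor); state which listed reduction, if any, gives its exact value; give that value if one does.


Prefactor 5/4, argument -7/8: 2F1 with upper {1/5, 3} over lower {2}. Verdict: none here - no I1-I6 shape fits x = -7/8 with lower {2}.

Key observation: x = (-7/8) and the odd product 1*3*...*(2k-1) (C = 5/4) is 2^k (1/2)_k.
Adjacent-term ratio: r(k) = (-7/8) * (k+1/5) (k+3) / [(k+2) (k+1)] - poly over poly, x = (-7/8) from leading terms; C = 5/4 at k = 0.


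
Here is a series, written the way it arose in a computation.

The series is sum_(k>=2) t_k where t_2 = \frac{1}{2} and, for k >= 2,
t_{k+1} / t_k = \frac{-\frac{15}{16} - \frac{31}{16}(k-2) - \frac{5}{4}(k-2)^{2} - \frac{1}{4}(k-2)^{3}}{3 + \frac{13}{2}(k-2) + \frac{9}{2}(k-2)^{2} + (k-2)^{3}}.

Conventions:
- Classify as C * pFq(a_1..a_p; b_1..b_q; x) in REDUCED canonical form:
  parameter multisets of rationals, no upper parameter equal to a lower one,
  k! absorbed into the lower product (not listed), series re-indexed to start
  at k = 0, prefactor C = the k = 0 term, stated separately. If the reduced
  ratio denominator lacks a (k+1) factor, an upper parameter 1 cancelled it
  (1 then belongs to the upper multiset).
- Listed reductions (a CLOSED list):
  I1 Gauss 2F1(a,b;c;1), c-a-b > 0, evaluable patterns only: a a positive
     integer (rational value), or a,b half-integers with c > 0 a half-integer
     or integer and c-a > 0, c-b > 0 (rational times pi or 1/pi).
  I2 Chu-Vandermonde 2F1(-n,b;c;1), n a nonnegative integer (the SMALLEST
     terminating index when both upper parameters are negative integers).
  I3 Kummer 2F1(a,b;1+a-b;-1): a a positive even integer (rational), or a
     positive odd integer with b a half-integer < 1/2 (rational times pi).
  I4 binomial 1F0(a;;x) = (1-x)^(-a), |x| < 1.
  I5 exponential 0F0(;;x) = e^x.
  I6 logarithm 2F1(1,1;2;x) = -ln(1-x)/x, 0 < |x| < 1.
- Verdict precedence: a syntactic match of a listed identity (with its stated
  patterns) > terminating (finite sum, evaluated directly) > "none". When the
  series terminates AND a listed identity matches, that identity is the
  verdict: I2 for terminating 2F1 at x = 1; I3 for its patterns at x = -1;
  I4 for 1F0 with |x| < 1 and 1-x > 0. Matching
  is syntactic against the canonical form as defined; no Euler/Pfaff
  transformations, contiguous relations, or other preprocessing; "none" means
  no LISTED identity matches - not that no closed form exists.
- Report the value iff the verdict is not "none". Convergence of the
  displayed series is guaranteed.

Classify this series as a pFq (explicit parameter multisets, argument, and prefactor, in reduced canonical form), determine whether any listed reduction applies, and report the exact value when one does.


Classification (C = \frac{1}{2}): 2F1 with upper {1, \frac{5}{2}}, lower {2}, argument x = -\frac{1}{4}. Verdict: none. No listed pattern accepts 2F1(1, \frac{5}{2}; 2; -\frac{1}{4}).

Structural cue: t_0 = \frac{1}{2} here, and factor the ratio over Q (C = 1/2, x = -1/4): negated roots = parameters.
Step ratio: r(k) = -\frac{1}{4} * (k+1) (k+\frac{5}{2}) / [(k+2) (k+1)] ; factor over Q: parameters, x = -\frac{1}{4}, and C = \frac{1}{2}.


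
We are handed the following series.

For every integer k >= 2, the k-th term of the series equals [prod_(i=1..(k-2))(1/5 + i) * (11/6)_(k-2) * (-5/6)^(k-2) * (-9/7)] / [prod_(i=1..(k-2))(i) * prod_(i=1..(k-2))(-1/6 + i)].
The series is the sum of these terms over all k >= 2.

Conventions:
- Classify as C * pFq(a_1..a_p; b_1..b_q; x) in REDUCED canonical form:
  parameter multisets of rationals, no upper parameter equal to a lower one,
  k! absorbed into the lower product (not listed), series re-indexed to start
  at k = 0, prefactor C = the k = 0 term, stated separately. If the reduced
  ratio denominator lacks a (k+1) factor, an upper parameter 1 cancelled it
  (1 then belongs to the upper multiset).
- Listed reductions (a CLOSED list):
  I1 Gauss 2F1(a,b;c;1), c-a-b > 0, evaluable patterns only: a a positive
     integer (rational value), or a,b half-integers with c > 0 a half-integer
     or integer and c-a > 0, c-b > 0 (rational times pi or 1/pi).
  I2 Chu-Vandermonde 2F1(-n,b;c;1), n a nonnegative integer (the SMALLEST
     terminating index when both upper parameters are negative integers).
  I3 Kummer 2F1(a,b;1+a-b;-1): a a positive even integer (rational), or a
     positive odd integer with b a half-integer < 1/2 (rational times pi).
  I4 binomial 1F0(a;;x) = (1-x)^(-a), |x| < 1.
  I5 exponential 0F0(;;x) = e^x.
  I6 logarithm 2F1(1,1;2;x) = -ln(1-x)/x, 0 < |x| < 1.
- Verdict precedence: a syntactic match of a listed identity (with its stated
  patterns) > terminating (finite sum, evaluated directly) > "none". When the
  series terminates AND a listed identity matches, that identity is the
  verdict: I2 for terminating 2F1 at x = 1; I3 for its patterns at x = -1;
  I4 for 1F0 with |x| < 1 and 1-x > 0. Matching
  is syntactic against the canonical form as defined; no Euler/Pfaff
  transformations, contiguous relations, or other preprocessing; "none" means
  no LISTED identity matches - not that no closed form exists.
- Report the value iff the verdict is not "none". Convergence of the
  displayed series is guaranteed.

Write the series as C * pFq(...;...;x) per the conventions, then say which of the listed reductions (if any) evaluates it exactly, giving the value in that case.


x = -5/6 here; the reduced form reads 2F1, upper {6/5, 11/6}, lower {5/6}, C = -9/7. Verdict: no listed reduction: x = -5/6 and upper {6/5, 11/6} fail every I1-I6 pattern.

Key observation: t_0 = -9/7 here, and the lower running product (C = -9/7, x = -5/6) is a rising factorial.
Ratio: r(k) = (-5/6) * (k+6/5) (k+11/6) / [(k+5/6) (k+1)] - rational in k, leading ratio (-5/6); with t_0 = -9/7, classification follows.


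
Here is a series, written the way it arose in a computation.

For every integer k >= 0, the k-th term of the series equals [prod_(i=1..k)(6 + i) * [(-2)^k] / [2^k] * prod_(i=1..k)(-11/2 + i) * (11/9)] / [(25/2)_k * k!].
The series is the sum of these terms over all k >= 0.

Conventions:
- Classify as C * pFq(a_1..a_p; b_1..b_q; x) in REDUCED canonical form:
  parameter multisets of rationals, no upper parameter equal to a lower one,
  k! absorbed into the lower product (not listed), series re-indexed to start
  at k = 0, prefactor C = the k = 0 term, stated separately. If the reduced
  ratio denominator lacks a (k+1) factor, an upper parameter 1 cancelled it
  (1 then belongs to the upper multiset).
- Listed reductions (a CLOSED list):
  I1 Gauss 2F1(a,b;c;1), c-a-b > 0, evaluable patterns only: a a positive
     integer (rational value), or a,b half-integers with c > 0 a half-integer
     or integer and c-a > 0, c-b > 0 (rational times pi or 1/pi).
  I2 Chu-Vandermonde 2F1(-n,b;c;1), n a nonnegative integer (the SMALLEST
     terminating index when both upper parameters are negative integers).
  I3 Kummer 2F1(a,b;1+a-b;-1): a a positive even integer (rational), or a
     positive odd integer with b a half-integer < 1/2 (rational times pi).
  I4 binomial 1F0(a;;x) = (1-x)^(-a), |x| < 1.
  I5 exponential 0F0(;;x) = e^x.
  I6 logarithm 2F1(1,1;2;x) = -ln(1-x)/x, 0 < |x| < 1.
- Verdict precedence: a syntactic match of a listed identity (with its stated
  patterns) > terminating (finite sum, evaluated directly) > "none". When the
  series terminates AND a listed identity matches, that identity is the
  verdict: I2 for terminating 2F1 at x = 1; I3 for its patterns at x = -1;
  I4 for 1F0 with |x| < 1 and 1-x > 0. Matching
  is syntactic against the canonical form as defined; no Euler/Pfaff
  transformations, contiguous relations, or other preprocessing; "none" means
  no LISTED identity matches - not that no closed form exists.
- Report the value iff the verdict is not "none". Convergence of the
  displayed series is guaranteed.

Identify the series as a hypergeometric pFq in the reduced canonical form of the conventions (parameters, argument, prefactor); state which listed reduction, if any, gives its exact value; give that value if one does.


The series (x = -1) is 2F1: upper {-9/2, 7}, lower {25/2}, prefactor 11/9. Verdict: this is the Kummer evaluation I3 (x = -1; c = 25/2 equals 1+a-b for upper {-9/2, 7}: listed pattern). Sum: (409003595/134217728) * pi.

The tell: t_0 being 11/9, the running product (C = 11/9) telescopes to a rising factorial.
Adjacent-term ratio: r(k) = (-1) * (k-9/2) (k+7) / [(k+25/2) (k+1)] - rational in k, leading ratio (-1); with t_0 = 11/9, classification follows.


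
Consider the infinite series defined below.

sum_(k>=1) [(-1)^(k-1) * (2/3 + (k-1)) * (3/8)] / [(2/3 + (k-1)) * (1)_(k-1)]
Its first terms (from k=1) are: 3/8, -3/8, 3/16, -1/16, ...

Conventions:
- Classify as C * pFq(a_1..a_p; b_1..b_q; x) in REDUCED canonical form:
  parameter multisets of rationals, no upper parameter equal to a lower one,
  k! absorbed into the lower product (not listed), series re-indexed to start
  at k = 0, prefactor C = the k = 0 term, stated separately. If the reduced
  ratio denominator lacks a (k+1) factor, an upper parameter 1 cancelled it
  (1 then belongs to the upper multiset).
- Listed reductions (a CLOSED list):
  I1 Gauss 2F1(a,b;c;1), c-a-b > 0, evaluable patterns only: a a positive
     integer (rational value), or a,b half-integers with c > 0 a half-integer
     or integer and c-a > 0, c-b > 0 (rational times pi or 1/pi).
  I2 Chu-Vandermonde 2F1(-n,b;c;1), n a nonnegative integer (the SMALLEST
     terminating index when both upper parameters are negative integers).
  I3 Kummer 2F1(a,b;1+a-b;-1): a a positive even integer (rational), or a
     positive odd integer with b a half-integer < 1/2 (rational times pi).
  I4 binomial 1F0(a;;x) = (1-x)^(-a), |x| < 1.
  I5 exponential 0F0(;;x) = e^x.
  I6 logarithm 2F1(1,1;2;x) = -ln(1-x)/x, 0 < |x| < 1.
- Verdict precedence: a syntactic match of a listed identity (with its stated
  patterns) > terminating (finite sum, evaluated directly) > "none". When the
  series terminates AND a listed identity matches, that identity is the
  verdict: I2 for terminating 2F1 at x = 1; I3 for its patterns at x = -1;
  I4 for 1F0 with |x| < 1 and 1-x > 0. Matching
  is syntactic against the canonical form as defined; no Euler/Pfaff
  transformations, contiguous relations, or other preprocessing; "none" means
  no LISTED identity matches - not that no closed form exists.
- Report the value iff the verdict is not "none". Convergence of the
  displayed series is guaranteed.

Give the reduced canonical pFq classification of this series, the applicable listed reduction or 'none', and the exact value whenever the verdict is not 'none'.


Classification (C = 3/8): 0F0 with upper {-}, lower {-}, argument x = -1. Verdict at x = -1: the exponential series (I5) matches (the 0F0 exponential series at x = -1). Hence: (3/8) * e^(-1).

The tell: t_0 being 3/8, (1)_k (C = 3/8) is k! itself.
Ratio: r(k) = (-1) * 1 / [(k+1)] - poly over poly, x = (-1) from leading terms; C = 3/8 at k = 0.


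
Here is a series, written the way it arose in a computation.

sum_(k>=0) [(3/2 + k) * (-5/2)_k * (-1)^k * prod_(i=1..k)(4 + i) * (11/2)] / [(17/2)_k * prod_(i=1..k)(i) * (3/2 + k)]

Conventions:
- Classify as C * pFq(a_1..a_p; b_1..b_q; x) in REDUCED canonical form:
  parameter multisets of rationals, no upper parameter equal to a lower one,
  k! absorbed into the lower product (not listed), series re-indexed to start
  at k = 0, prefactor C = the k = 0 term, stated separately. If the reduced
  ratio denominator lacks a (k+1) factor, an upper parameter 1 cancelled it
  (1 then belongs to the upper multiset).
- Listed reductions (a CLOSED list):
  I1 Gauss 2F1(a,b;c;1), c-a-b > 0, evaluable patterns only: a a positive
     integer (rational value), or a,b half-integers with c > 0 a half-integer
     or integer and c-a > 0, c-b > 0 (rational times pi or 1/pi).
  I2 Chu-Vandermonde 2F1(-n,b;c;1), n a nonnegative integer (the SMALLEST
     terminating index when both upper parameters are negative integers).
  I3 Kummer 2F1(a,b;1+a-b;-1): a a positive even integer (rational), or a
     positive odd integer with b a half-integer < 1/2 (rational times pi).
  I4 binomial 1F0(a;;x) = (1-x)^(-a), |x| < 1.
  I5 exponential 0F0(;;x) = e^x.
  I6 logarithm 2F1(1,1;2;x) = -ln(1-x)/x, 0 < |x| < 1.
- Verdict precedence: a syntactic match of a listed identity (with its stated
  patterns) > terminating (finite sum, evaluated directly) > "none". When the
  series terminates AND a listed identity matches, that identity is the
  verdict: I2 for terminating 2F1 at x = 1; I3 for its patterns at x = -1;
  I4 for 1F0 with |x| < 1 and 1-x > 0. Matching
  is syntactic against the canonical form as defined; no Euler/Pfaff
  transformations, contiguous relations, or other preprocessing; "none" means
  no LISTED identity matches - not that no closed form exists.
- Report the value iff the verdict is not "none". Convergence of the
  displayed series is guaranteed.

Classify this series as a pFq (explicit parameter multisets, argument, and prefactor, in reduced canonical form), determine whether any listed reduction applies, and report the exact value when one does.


The series (x = -1) is 2F1: upper {-5/2, 5}, lower {17/2}, prefactor 11/2. Verdict at x = -1: the Kummer evaluation I3 matches (x = -1; c = 17/2 equals 1+a-b for upper {-5/2, 5}: listed pattern). Value: (1486485/262144) * pi.

Key step: t_0 = 11/2 here, and the product of the first k integers (prefactor 11/2) is k!.
Consecutive-term ratio: r(k) = (-1) * (k-5/2) (k+5) / [(k+17/2) (k+1)] - rational; roots negated = parameters, x = (-1), C = 11/2.


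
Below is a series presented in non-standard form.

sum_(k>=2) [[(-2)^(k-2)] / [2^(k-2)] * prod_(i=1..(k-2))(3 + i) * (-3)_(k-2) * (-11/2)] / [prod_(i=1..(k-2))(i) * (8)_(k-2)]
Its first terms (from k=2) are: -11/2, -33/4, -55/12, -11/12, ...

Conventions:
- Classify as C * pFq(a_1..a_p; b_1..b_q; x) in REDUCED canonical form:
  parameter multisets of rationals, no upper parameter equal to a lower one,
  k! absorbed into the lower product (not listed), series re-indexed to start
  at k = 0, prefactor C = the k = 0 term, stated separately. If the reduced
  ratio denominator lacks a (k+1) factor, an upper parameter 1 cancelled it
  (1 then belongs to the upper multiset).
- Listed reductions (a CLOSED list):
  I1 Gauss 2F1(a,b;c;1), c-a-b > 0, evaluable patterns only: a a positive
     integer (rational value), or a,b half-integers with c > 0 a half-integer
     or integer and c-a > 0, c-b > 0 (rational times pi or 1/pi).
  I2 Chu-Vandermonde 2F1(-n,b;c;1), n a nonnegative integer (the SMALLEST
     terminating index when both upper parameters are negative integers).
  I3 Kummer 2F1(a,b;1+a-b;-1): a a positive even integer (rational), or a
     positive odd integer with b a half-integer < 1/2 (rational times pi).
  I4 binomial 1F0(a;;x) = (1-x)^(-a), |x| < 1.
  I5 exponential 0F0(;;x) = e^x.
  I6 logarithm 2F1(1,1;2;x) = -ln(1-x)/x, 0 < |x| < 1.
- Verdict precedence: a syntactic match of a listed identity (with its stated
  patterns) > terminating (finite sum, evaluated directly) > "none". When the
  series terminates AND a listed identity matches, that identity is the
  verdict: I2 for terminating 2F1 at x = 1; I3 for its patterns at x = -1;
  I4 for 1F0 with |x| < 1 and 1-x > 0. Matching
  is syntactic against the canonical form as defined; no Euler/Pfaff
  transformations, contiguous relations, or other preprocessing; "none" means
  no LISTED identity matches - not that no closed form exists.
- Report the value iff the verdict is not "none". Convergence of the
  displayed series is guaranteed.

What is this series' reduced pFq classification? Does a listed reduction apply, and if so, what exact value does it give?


The tell: t_0 being -11/2, the product of the first k integers (C = -11/2, x = -1) is k!.
Adjacent-term ratio: r(k) = (-1) * (k-3) (k+4) / [(k+8) (k+1)] - rational in k, leading ratio (-1); with t_0 = -11/2, classification follows.

Prefactor -11/2, argument -1: 2F1 with upper {-3, 4} over lower {8}. Verdict: this is Kummer's theorem (I3) (x = -1; c = 8 equals 1+a-b for upper {-3, 4}: listed pattern). Sum: -77/4.


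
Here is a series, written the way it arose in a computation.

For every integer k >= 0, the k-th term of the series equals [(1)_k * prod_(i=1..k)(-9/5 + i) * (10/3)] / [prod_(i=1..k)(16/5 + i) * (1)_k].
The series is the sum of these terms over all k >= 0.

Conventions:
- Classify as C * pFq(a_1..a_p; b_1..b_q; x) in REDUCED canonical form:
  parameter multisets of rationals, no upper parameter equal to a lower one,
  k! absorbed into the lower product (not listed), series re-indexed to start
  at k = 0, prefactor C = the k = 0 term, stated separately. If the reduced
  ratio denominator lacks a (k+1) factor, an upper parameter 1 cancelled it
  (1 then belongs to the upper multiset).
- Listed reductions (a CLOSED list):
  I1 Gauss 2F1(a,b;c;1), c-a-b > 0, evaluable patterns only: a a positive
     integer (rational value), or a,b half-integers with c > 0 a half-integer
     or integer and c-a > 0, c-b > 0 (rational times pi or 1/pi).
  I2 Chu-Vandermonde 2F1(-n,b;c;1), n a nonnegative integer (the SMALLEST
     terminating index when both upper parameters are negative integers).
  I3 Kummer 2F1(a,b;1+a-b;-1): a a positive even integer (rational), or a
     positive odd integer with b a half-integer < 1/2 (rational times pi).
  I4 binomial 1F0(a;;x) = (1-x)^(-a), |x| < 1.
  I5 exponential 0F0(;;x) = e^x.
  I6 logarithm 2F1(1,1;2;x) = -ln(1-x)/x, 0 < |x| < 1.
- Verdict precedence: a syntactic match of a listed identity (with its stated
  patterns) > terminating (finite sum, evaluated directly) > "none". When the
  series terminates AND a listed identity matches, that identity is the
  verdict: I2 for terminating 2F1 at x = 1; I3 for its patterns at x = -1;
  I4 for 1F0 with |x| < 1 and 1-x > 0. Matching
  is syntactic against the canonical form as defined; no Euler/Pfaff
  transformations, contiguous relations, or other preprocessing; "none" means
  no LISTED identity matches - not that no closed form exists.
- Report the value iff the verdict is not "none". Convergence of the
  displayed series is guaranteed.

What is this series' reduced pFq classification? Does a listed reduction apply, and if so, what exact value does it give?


x = 1 here; the reduced form reads 2F1, upper {-4/5, 1}, lower {21/5}, C = 10/3. Verdict: Gauss (I1, integer-parameter pattern) fires (x = 1: the Gamma ratio telescopes since c-a-b = 4 > 0 and a = 1 in Z>0). Hence: 8/3.

Key step: t_0 being 10/3, the lower running product (prefactor 10/3) is a rising factorial.
Adjacent-term ratio: r(k) = 1 * (k-4/5) (k+1) / [(k+21/5) (k+1)] - rational in k, leading ratio 1; with t_0 = 10/3, classification follows.
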